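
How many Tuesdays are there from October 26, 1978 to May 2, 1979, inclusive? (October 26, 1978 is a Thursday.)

27

October 26, 1978 is a Thursday; the first Tuesday on or after it is October 31, 1978 (5 days later).
From October 31, 1978 to May 2, 1979: 0 + 30 + 31 + 31 + 28 + 31 + 30 + 2 = 183 days (rest of October, November, December, January, February, March, April, May).
183 ÷ 7 = 26 full weeks with remainder 1, so 26 more Tuesdays after the first → 27.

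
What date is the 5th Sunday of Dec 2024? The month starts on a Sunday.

Dec 29, 2024

Dec 2024 begins on a Sunday, so the first Sunday is Dec 1.
The 5th Sunday is 4 weeks later: 1 + 28 = 29.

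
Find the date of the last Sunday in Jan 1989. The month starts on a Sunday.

Jan 29, 1989

Jan 1989 begins on a Sunday, so the first Sunday is Jan 1.
Jan 1989 has 31 days. Adding weeks: 1, 8, 15, 22, 29 — the last one ≤ 31 is the 29th.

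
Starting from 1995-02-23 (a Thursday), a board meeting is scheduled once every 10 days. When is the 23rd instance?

1995-10-01

The 23rd occurrence is 22 intervals after the first: 22 × 10 = 220 days after 1995-02-23.
February has 28 days — 5 days to the end of February leaves 215.
March has 31 days (184 left).
April has 30 days (154 left).
May has 31 days (123 left).
June has 30 days (93 left).
July has 31 days (62 left).
August has 31 days (31 left).
September has 30 days (1 left).
1 day into October → 1995-10-01.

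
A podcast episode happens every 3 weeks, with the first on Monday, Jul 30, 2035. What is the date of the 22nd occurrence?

Oct 13, 2036

The 22nd occurrence is 21 intervals after the first: 21 × 21 = 441 days after Jul 30, 2035.
Jul has 31 days — 1 day to the end of Jul leaves 440.
From end of Jul to end of 2035 is 153 days (287 left).
Jan has 31 days (256 left).
Feb has 29 days (227 left).
Mar has 31 days (196 left).
Apr has 30 days (166 left).
May has 31 days (135 left).
Jun has 30 days (105 left).
Jul has 31 days (74 left).
Aug has 31 days (43 left).
Sep has 30 days (13 left).
13 days into Oct → Oct 13, 2036.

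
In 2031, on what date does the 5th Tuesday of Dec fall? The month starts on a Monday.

Dec 30, 2031

Dec 2031 begins on a Monday, so the first Tuesday is Dec 2 (1 day later).
The 5th Tuesday is 4 weeks later: 2 + 28 = 30.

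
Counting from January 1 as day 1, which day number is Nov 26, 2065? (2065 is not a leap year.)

330

Days in months before Nov: 31 + 28 + 31 + 30 + 31 + 30 + 31 + 31 + 30 + 31 = 304.
Plus 26 days into Nov → day 330.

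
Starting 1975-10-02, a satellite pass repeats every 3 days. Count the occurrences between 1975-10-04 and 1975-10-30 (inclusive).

9

Occurrences land 3·i days after 1975-10-02 for i = 0, 1, 2, …
1975-10-04 is 2 days after the start; 2 ÷ 3 = 0 remainder 2; since the remainder is 2, round up to i = 1. First occurrence in the window: #2 on 1975-10-05 (1×3 = 3 days in).
1975-10-30 is 28 days after the start; 28 ÷ 3 = 9 remainder 1. Last occurrence in the window: #10 on 1975-10-29.
Occurrences #2 through #10: 9 in total.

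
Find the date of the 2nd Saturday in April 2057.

2057-04-14

April 2057 begins on a Sunday, so the first Saturday is April 7 (6 days later).
The 2nd Saturday is 1 weeks later: 7 + 7 = 14.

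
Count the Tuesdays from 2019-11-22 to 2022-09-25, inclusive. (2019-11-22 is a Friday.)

2019-11-22 is a Friday; the first Tuesday on or after it is 2019-11-26 (4 days later).
From 2019-11-26 to 2022-09-25: 35 + 366 + 365 + 268 = 1034 days (rest of 2019, 2020, 2021, to 2022-09-25 in 2022).
1034 ÷ 7 = 147 full weeks with remainder 5, so 147 more Tuesdays after the first → 148.

148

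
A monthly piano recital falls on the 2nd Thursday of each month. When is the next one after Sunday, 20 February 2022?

February 2022 starts on a Tuesday; its first Thursday is the 3rd, so the 2nd Thursday is the 10th — 10 February 2022.
That is not after 20 February 2022, so look at March 2022.
March 2022 starts on a Tuesday; its first Thursday is the 3rd, so the 2nd Thursday is the 10th — 10 March 2022.

10 March 2022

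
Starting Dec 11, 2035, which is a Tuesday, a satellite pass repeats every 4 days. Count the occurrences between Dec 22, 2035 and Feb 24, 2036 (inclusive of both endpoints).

Occurrences land 4·i days after Dec 11, 2035 for i = 0, 1, 2, …
Dec 22, 2035 is 11 days after the start; 11 ÷ 4 = 2 remainder 3; since the remainder is 3, round up to i = 3. First occurrence in the window: #4 on Dec 23, 2035 (3×4 = 12 days in).
Feb 24, 2036 is 75 days after the start; 75 ÷ 4 = 18 remainder 3. Last occurrence in the window: #19 on Feb 21, 2036.
Occurrences #4 through #19: 16 in total.

16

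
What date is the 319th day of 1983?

November 15, 1983

January has 31 days (319 − 31 = 288 remain).
February has 28 days (288 − 28 = 260 remain).
March has 31 days (260 − 31 = 229 remain).
April has 30 days (229 − 30 = 199 remain).
May has 31 days (199 − 31 = 168 remain).
June has 30 days (168 − 30 = 138 remain).
July has 31 days (138 − 31 = 107 remain).
August has 31 days (107 − 31 = 76 remain).
September has 30 days (76 − 30 = 46 remain).
October has 31 days (46 − 31 = 15 remain).
15 into November → November 15.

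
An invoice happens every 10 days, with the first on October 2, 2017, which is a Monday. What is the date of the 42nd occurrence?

November 16, 2018

The 42nd occurrence is 41 intervals after the first: 41 × 10 = 410 days after October 2, 2017.
October has 31 days — 29 days to the end of October leaves 381.
November has 30 days (351 left).
December has 31 days (320 left).
January has 31 days (289 left).
February has 28 days (261 left).
March has 31 days (230 left).
April has 30 days (200 left).
May has 31 days (169 left).
June has 30 days (139 left).
July has 31 days (108 left).
August has 31 days (77 left).
September has 30 days (47 left).
October has 31 days (16 left).
16 days into November → November 16, 2018.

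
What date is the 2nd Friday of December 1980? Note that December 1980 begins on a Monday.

December 12, 1980

December 1980 begins on a Monday, so the first Friday is December 5 (4 days later).
The 2nd Friday is 1 weeks later: 5 + 7 = 12.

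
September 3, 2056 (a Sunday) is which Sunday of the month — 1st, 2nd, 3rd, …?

1st

Day 3 falls in week ⌈3/7⌉ of the month.
Days 1–7 hold the 1st Sunday, 8–14 the 2nd, 15–21 the 3rd, 22–28 the 4th, 29–31 the 5th.
3 is in the range for the 1st.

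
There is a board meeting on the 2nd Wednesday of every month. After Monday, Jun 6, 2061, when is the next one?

Jun 8, 2061

Jun 2061 starts on a Wednesday; its first Wednesday is the 1st, so the 2nd Wednesday is the 8th — Jun 8, 2061.
Jun 8, 2061 is after Jun 6, 2061, so that is the next one.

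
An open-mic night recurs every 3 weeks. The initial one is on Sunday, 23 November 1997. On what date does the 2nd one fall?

14 December 1997

The 2nd occurrence is 1 interval after the first: 1 × 21 = 21 days after 23 November 1997.
November has 30 days — 7 days to the end of November leaves 14.
14 days into December → 14 December 1997.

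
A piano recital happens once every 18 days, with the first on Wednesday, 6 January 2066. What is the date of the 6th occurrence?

The 6th occurrence is 5 intervals after the first: 5 × 18 = 90 days after 6 January 2066.
January has 31 days — 25 days to the end of January leaves 65.
February has 28 days (37 left).
March has 31 days (6 left).
6 days into April → 6 April 2066.

6 April 2066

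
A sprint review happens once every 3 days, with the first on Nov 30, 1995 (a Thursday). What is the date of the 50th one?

The 50th occurrence is 49 intervals after the first: 49 × 3 = 147 days after Nov 30, 1995.
Nov has 30 days — 0 days to the end of Nov leaves 147.
Dec has 31 days (116 left).
Jan has 31 days (85 left).
Feb has 29 days (56 left).
Mar has 31 days (25 left).
25 days into Apr → Apr 25, 1996.

Apr 25, 1996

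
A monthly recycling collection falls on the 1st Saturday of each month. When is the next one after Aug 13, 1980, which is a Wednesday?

Sep 6, 1980

Aug 1980 starts on a Friday, so its 1st Saturday is Aug 2, 1980 (1 day in).
That is not after Aug 13, 1980, so look at Sep 1980.
Sep 1980 starts on a Monday, so its 1st Saturday is Sep 6, 1980 (5 days in).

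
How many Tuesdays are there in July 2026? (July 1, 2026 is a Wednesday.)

July 1, 2026 is a Wednesday; the first Tuesday on or after it is July 7, 2026 (6 days later).
From July 7, 2026 to July 31, 2026 is 31 − 7 = 24 days.
24 ÷ 7 = 3 full weeks with remainder 3, so 3 more Tuesdays after the first → 4.

4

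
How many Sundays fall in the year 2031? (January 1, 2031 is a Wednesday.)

January 1, 2031 is a Wednesday; the first Sunday on or after it is January 5, 2031 (4 days later).
From January 5, 2031 to December 31, 2031: 26 + 28 + 31 + 30 + 31 + 30 + 31 + 31 + 30 + 31 + 30 + 31 = 360 days (rest of January, February, March, April, May, June, July, August, September, October, November, December).
360 ÷ 7 = 51 full weeks with remainder 3, so 51 more Sundays after the first → 52.

52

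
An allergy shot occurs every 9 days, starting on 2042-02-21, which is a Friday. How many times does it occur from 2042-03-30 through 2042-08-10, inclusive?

14

Occurrences land 9·i days after 2042-02-21 for i = 0, 1, 2, …
2042-03-30 is 37 days after the start; 37 ÷ 9 = 4 remainder 1; since the remainder is 1, round up to i = 5. First occurrence in the window: #6 on 2042-04-07 (5×9 = 45 days in).
2042-08-10 is 170 days after the start; 170 ÷ 9 = 18 remainder 8. Last occurrence in the window: #19 on 2042-08-02.
Occurrences #6 through #19: 14 in total.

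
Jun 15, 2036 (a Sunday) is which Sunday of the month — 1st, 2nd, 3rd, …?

Day 15 falls in week ⌈15/7⌉ of the month.
Days 1–7 hold the 1st Sunday, 8–14 the 2nd, 15–21 the 3rd, 22–28 the 4th, 29–31 the 5th.
15 is in the range for the 3rd.

3rd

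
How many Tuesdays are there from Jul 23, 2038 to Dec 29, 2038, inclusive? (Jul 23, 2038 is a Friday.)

23

Jul 23, 2038 is a Friday; the first Tuesday on or after it is Jul 27, 2038 (4 days later).
From Jul 27, 2038 to Dec 29, 2038: 4 + 31 + 30 + 31 + 30 + 29 = 155 days (rest of Jul, Aug, Sep, Oct, Nov, Dec).
155 ÷ 7 = 22 full weeks with remainder 1, so 22 more Tuesdays after the first → 23.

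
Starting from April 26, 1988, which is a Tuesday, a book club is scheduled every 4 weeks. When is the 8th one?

November 8, 1988

The 8th occurrence is 7 intervals after the first: 7 × 28 = 196 days after April 26, 1988.
April has 30 days — 4 days to the end of April leaves 192.
May has 31 days (161 left).
June has 30 days (131 left).
July has 31 days (100 left).
August has 31 days (69 left).
September has 30 days (39 left).
October has 31 days (8 left).
8 days into November → November 8, 1988.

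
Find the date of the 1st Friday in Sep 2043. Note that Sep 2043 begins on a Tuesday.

Sep 4, 2043

Sep 2043 begins on a Tuesday, so the first Friday is Sep 4 (3 days later).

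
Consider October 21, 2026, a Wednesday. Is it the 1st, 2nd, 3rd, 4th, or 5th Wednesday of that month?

3rd

Day 21 falls in week ⌈21/7⌉ of the month.
Days 1–7 hold the 1st Wednesday, 8–14 the 2nd, 15–21 the 3rd, 22–28 the 4th, 29–31 the 5th.
21 is in the range for the 3rd.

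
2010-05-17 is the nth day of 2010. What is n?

137

Days in months before May: 31 + 28 + 31 + 30 = 120.
Plus 17 days into May → day 137.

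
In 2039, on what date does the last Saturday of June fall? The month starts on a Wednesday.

2039-06-25

June 2039 begins on a Wednesday, so the first Saturday is June 4 (3 days later).
June 2039 has 30 days. Adding weeks: 4, 11, 18, 25 — the last one ≤ 30 is the 25th.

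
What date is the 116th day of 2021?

January has 31 days (116 − 31 = 85 remain).
February has 28 days (85 − 28 = 57 remain).
March has 31 days (57 − 31 = 26 remain).
26 into April → April 26.

2021-04-26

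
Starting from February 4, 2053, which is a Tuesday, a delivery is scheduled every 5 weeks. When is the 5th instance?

June 24, 2053

The 5th occurrence is 4 intervals after the first: 4 × 35 = 140 days after February 4, 2053.
February has 28 days — 24 days to the end of February leaves 116.
March has 31 days (85 left).
April has 30 days (55 left).
May has 31 days (24 left).
24 days into June → June 24, 2053.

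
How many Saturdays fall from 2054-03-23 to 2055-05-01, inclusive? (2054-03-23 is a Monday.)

58

2054-03-23 is a Monday; the first Saturday on or after it is 2054-03-28 (5 days later).
From 2054-03-28 to 2055-05-01: 278 + 121 = 399 days (rest of 2054, to 2055-05-01 in 2055).
399 ÷ 7 = 57 full weeks with remainder 0, so 57 more Saturdays after the first → 58.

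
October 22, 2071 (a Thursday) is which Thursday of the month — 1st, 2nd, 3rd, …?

4th

Day 22 falls in week ⌈22/7⌉ of the month.
Days 1–7 hold the 1st Thursday, 8–14 the 2nd, 15–21 the 3rd, 22–28 the 4th, 29–31 the 5th.
22 is in the range for the 4th.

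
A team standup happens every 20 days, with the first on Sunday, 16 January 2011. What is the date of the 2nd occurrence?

The 2nd occurrence is 1 interval after the first: 1 × 20 = 20 days after 16 January 2011.
January has 31 days — 15 days to the end of January leaves 5.
5 days into February → 5 February 2011.

5 February 2011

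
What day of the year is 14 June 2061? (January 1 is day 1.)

165

Days in months before June: 31 + 28 + 31 + 30 + 31 = 151.
Plus 14 days into June → day 165.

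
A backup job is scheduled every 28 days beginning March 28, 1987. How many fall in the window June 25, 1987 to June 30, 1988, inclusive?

Occurrences land 28·i days after March 28, 1987 for i = 0, 1, 2, …
June 25, 1987 is 89 days after the start; 89 ÷ 28 = 3 remainder 5; since the remainder is 5, round up to i = 4. First occurrence in the window: #5 on July 18, 1987 (4×28 = 112 days in).
June 30, 1988 is 460 days after the start; 460 ÷ 28 = 16 remainder 12. Last occurrence in the window: #17 on June 18, 1988.
Occurrences #5 through #17: 13 in total.

13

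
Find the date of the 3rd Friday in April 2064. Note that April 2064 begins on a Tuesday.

April 2064 begins on a Tuesday, so the first Friday is April 4 (3 days later).
The 3rd Friday is 2 weeks later: 4 + 14 = 18.

18 April 2064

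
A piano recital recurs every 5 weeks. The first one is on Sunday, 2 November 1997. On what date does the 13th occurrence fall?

The 13th occurrence is 12 intervals after the first: 12 × 35 = 420 days after 2 November 1997.
November has 30 days — 28 days to the end of November leaves 392.
December has 31 days (361 left).
January has 31 days (330 left).
February has 28 days (302 left).
March has 31 days (271 left).
April has 30 days (241 left).
May has 31 days (210 left).
June has 30 days (180 left).
July has 31 days (149 left).
August has 31 days (118 left).
September has 30 days (88 left).
October has 31 days (57 left).
November has 30 days (27 left).
27 days into December → 27 December 1998.

27 December 1998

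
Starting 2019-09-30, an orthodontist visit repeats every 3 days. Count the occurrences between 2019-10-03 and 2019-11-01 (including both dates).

10

Occurrences land 3·i days after 2019-09-30 for i = 0, 1, 2, …
2019-10-03 is 3 days after the start; 3 ÷ 3 = 1 remainder 0. First occurrence in the window: #2 on 2019-10-03 (1×3 = 3 days in).
2019-11-01 is 32 days after the start; 32 ÷ 3 = 10 remainder 2. Last occurrence in the window: #11 on 2019-10-30.
Occurrences #2 through #11: 10 in total.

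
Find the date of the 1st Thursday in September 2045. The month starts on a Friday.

September 2045 begins on a Friday, so the first Thursday is September 7 (6 days later).

2045-09-07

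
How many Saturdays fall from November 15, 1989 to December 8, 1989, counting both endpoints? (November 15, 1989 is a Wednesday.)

November 15, 1989 is a Wednesday; the first Saturday on or after it is November 18, 1989 (3 days later).
From November 18, 1989 to December 8, 1989: 12 + 8 = 20 days (rest of November, December).
20 ÷ 7 = 2 full weeks with remainder 6, so 2 more Saturdays after the first → 3.

3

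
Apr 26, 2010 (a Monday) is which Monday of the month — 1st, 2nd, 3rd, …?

4th

Day 26 falls in week ⌈26/7⌉ of the month.
Days 1–7 hold the 1st Monday, 8–14 the 2nd, 15–21 the 3rd, 22–28 the 4th, 29–31 the 5th.
26 is in the range for the 4th.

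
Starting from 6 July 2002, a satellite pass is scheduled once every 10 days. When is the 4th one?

5 August 2002

The 4th occurrence is 3 intervals after the first: 3 × 10 = 30 days after 6 July 2002.
July has 31 days — 25 days to the end of July leaves 5.
5 days into August → 5 August 2002.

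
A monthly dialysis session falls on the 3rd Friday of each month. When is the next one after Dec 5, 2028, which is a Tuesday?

Dec 2028 starts on a Friday; its first Friday is the 1st, so the 3rd Friday is the 15th — Dec 15, 2028.
Dec 15, 2028 is after Dec 5, 2028, so that is the next one.

Dec 15, 2028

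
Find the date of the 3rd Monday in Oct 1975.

Oct 1975 begins on a Wednesday, so the first Monday is Oct 6 (5 days later).
The 3rd Monday is 2 weeks later: 6 + 14 = 20.

Oct 20, 1975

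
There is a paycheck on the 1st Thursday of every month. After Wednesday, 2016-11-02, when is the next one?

2016-11-03

November 2016 starts on a Tuesday, so its 1st Thursday is 2016-11-03 (2 days in).
2016-11-03 is after 2016-11-02, so that is the next one.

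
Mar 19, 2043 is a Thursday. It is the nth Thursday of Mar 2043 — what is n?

Day 19 falls in week ⌈19/7⌉ of the month.
Days 1–7 hold the 1st Thursday, 8–14 the 2nd, 15–21 the 3rd, 22–28 the 4th, 29–31 the 5th.
19 is in the range for the 3rd.

3rd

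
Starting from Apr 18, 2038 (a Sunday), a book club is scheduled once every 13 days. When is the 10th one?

The 10th occurrence is 9 intervals after the first: 9 × 13 = 117 days after Apr 18, 2038.
Apr has 30 days — 12 days to the end of Apr leaves 105.
May has 31 days (74 left).
Jun has 30 days (44 left).
Jul has 31 days (13 left).
13 days into Aug → Aug 13, 2038.

Aug 13, 2038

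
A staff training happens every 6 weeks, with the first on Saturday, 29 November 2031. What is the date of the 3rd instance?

The 3rd occurrence is 2 intervals after the first: 2 × 42 = 84 days after 29 November 2031.
November has 30 days — 1 day to the end of November leaves 83.
December has 31 days (52 left).
January has 31 days (21 left).
21 days into February → 21 February 2032.

21 February 2032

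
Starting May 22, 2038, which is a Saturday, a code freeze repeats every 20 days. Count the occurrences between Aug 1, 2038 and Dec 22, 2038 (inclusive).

Occurrences land 20·i days after May 22, 2038 for i = 0, 1, 2, …
Aug 1, 2038 is 71 days after the start; 71 ÷ 20 = 3 remainder 11; since the remainder is 11, round up to i = 4. First occurrence in the window: #5 on Aug 10, 2038 (4×20 = 80 days in).
Dec 22, 2038 is 214 days after the start; 214 ÷ 20 = 10 remainder 14. Last occurrence in the window: #11 on Dec 8, 2038.
Occurrences #5 through #11: 7 in total.

7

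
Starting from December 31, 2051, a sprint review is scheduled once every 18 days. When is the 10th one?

The 10th occurrence is 9 intervals after the first: 9 × 18 = 162 days after December 31, 2051.
December has 31 days — 0 days to the end of December leaves 162.
January has 31 days (131 left).
February has 29 days (102 left).
March has 31 days (71 left).
April has 30 days (41 left).
May has 31 days (10 left).
10 days into June → June 10, 2052.

June 10, 2052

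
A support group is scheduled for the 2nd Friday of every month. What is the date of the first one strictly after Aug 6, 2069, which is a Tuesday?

Aug 2069 starts on a Thursday; its first Friday is the 2nd, so the 2nd Friday is the 9th — Aug 9, 2069.
Aug 9, 2069 is after Aug 6, 2069, so that is the next one.

Aug 9, 2069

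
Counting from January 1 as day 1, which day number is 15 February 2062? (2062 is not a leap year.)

Days in months before February: 31 = 31.
Plus 15 days into February → day 46.

46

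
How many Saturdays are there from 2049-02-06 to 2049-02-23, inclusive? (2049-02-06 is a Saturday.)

2049-02-06 is a Saturday; the first Saturday on or after it is 2049-02-06.
From 2049-02-06 to 2049-02-23 is 23 − 6 = 17 days.
17 ÷ 7 = 2 full weeks with remainder 3, so 2 more Saturdays after the first → 3.

3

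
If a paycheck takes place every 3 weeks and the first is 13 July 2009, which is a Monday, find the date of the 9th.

28 December 2009

The 9th occurrence is 8 intervals after the first: 8 × 21 = 168 days after 13 July 2009.
July has 31 days — 18 days to the end of July leaves 150.
August has 31 days (119 left).
September has 30 days (89 left).
October has 31 days (58 left).
November has 30 days (28 left).
28 days into December → 28 December 2009.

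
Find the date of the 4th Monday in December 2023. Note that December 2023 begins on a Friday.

25 December 2023

December 2023 begins on a Friday, so the first Monday is December 4 (3 days later).
The 4th Monday is 3 weeks later: 4 + 21 = 25.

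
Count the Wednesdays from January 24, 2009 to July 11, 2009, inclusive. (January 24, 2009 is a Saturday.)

24

January 24, 2009 is a Saturday; the first Wednesday on or after it is January 28, 2009 (4 days later).
From January 28, 2009 to July 11, 2009: 3 + 28 + 31 + 30 + 31 + 30 + 11 = 164 days (rest of January, February, March, April, May, June, July).
164 ÷ 7 = 23 full weeks with remainder 3, so 23 more Wednesdays after the first → 24.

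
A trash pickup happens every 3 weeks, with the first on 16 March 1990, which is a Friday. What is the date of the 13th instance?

The 13th occurrence is 12 intervals after the first: 12 × 21 = 252 days after 16 March 1990.
March has 31 days — 15 days to the end of March leaves 237.
April has 30 days (207 left).
May has 31 days (176 left).
June has 30 days (146 left).
July has 31 days (115 left).
August has 31 days (84 left).
September has 30 days (54 left).
October has 31 days (23 left).
23 days into November → 23 November 1990.

23 November 1990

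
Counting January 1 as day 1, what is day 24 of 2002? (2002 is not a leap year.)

2002-01-24

24 into January → January 24.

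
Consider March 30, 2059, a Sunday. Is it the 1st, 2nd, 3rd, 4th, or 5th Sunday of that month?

Day 30 falls in week ⌈30/7⌉ of the month.
Days 1–7 hold the 1st Sunday, 8–14 the 2nd, 15–21 the 3rd, 22–28 the 4th, 29–31 the 5th.
30 is in the range for the 5th.

5th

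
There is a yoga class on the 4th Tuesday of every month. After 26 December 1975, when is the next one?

December 1975 starts on a Monday; its first Tuesday is the 2nd, so the 4th Tuesday is the 23rd — 23 December 1975.
That is not after 26 December 1975, so look at January 1976.
January 1976 starts on a Thursday; its first Tuesday is the 6th, so the 4th Tuesday is the 27th — 27 January 1976.

27 January 1976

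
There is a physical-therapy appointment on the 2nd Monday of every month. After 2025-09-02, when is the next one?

2025-09-08

September 2025 starts on a Monday; its first Monday is the 1st, so the 2nd Monday is the 8th — 2025-09-08.
2025-09-08 is after 2025-09-02, so that is the next one.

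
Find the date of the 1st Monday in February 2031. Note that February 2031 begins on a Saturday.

February 2031 begins on a Saturday, so the first Monday is February 3 (2 days later).

3 February 2031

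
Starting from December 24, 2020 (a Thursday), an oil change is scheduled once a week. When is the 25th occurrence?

The 25th occurrence is 24 intervals after the first: 24 × 7 = 168 days after December 24, 2020.
December has 31 days — 7 days to the end of December leaves 161.
January has 31 days (130 left).
February has 28 days (102 left).
March has 31 days (71 left).
April has 30 days (41 left).
May has 31 days (10 left).
10 days into June → June 10, 2021.

June 10, 2021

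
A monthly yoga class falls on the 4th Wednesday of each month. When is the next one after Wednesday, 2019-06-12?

2019-06-26

June 2019 starts on a Saturday; its first Wednesday is the 5th, so the 4th Wednesday is the 26th — 2019-06-26.
2019-06-26 is after 2019-06-12, so that is the next one.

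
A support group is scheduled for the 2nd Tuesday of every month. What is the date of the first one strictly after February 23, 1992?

February 1992 starts on a Saturday; its first Tuesday is the 4th, so the 2nd Tuesday is the 11th — February 11, 1992.
That is not after February 23, 1992, so look at March 1992.
March 1992 starts on a Sunday; its first Tuesday is the 3rd, so the 2nd Tuesday is the 10th — March 10, 1992.

March 10, 1992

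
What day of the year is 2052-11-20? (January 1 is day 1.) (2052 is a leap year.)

Days in months before November: 31 + 29 + 31 + 30 + 31 + 30 + 31 + 31 + 30 + 31 = 305.
Plus 20 days into November → day 325.

325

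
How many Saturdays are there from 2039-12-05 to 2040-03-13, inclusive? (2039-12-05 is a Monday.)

2039-12-05 is a Monday; the first Saturday on or after it is 2039-12-10 (5 days later).
From 2039-12-10 to 2040-03-13: 21 + 31 + 29 + 13 = 94 days (rest of December, January, February, March).
94 ÷ 7 = 13 full weeks with remainder 3, so 13 more Saturdays after the first → 14.

14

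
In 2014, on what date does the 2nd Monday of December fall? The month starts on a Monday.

December 2014 begins on a Monday, so the first Monday is December 1.
The 2nd Monday is 1 weeks later: 1 + 7 = 8.

December 8, 2014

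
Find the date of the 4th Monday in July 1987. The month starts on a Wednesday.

July 1987 begins on a Wednesday, so the first Monday is July 6 (5 days later).
The 4th Monday is 3 weeks later: 6 + 21 = 27.

1987-07-27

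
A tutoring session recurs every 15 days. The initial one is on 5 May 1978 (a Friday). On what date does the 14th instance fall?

The 14th occurrence is 13 intervals after the first: 13 × 15 = 195 days after 5 May 1978.
May has 31 days — 26 days to the end of May leaves 169.
June has 30 days (139 left).
July has 31 days (108 left).
August has 31 days (77 left).
September has 30 days (47 left).
October has 31 days (16 left).
16 days into November → 16 November 1978.

16 November 1978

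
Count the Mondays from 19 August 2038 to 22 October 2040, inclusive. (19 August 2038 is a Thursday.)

19 August 2038 is a Thursday; the first Monday on or after it is 23 August 2038 (4 days later).
From 23 August 2038 to 22 October 2040: 130 + 365 + 296 = 791 days (rest of 2038, 2039, to 22 October 2040 in 2040).
791 ÷ 7 = 113 full weeks with remainder 0, so 113 more Mondays after the first → 114.

114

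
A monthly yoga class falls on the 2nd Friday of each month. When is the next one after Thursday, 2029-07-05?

2029-07-13

July 2029 starts on a Sunday; its first Friday is the 6th, so the 2nd Friday is the 13th — 2029-07-13.
2029-07-13 is after 2029-07-05, so that is the next one.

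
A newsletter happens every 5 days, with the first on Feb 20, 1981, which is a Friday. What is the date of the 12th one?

Apr 16, 1981

The 12th occurrence is 11 intervals after the first: 11 × 5 = 55 days after Feb 20, 1981.
Feb has 28 days — 8 days to the end of Feb leaves 47.
Mar has 31 days (16 left).
16 days into Apr → Apr 16, 1981.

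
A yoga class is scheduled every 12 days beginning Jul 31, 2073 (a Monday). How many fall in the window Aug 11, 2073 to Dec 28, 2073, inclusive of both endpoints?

Occurrences land 12·i days after Jul 31, 2073 for i = 0, 1, 2, …
Aug 11, 2073 is 11 days after the start; 11 ÷ 12 = 0 remainder 11; since the remainder is 11, round up to i = 1. First occurrence in the window: #2 on Aug 12, 2073 (1×12 = 12 days in).
Dec 28, 2073 is 150 days after the start; 150 ÷ 12 = 12 remainder 6. Last occurrence in the window: #13 on Dec 22, 2073.
Occurrences #2 through #13: 12 in total.

12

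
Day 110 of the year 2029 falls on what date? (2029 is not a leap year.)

2029-04-20

January has 31 days (110 − 31 = 79 remain).
February has 28 days (79 − 28 = 51 remain).
March has 31 days (51 − 31 = 20 remain).
20 into April → April 20.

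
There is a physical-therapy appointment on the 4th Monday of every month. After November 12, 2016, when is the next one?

November 2016 starts on a Tuesday; its first Monday is the 7th, so the 4th Monday is the 28th — November 28, 2016.
November 28, 2016 is after November 12, 2016, so that is the next one.

November 28, 2016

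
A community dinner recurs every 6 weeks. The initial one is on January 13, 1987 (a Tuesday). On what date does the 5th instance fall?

The 5th occurrence is 4 intervals after the first: 4 × 42 = 168 days after January 13, 1987.
January has 31 days — 18 days to the end of January leaves 150.
February has 28 days (122 left).
March has 31 days (91 left).
April has 30 days (61 left).
May has 31 days (30 left).
30 days into June → June 30, 1987.

June 30, 1987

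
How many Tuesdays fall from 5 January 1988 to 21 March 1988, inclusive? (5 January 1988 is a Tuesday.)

11

5 January 1988 is a Tuesday; the first Tuesday on or after it is 5 January 1988.
From 5 January 1988 to 21 March 1988: 26 + 29 + 21 = 76 days (rest of January, February, March).
76 ÷ 7 = 10 full weeks with remainder 6, so 10 more Tuesdays after the first → 11.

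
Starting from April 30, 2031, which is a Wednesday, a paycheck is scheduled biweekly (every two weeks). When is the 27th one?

The 27th occurrence is 26 intervals after the first: 26 × 14 = 364 days after April 30, 2031.
April has 30 days — 0 days to the end of April leaves 364.
May has 31 days (333 left).
June has 30 days (303 left).
July has 31 days (272 left).
August has 31 days (241 left).
September has 30 days (211 left).
October has 31 days (180 left).
November has 30 days (150 left).
December has 31 days (119 left).
January has 31 days (88 left).
February has 29 days (59 left).
March has 31 days (28 left).
28 days into April → April 28, 2032.

April 28, 2032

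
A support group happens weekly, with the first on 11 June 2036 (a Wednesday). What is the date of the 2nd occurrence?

18 June 2036

The 2nd occurrence is 1 interval after the first: 1 × 7 = 7 days after 11 June 2036.
7 days later is 18 June 2036.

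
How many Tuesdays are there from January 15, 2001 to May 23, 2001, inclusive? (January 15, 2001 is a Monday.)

19

January 15, 2001 is a Monday; the first Tuesday on or after it is January 16, 2001 (1 day later).
From January 16, 2001 to May 23, 2001: 15 + 28 + 31 + 30 + 23 = 127 days (rest of January, February, March, April, May).
127 ÷ 7 = 18 full weeks with remainder 1, so 18 more Tuesdays after the first → 19.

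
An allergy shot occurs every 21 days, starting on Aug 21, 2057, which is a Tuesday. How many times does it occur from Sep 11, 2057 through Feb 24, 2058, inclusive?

Occurrences land 21·i days after Aug 21, 2057 for i = 0, 1, 2, …
Sep 11, 2057 is 21 days after the start; 21 ÷ 21 = 1 remainder 0. First occurrence in the window: #2 on Sep 11, 2057 (1×21 = 21 days in).
Feb 24, 2058 is 187 days after the start; 187 ÷ 21 = 8 remainder 19. Last occurrence in the window: #9 on Feb 5, 2058.
Occurrences #2 through #9: 8 in total.

8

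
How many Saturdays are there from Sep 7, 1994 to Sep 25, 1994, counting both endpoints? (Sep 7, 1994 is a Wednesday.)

3

Sep 7, 1994 is a Wednesday; the first Saturday on or after it is Sep 10, 1994 (3 days later).
From Sep 10, 1994 to Sep 25, 1994 is 25 − 10 = 15 days.
15 ÷ 7 = 2 full weeks with remainder 1, so 2 more Saturdays after the first → 3.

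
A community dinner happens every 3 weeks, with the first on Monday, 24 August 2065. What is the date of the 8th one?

18 January 2066

The 8th occurrence is 7 intervals after the first: 7 × 21 = 147 days after 24 August 2065.
August has 31 days — 7 days to the end of August leaves 140.
September has 30 days (110 left).
October has 31 days (79 left).
November has 30 days (49 left).
December has 31 days (18 left).
18 days into January → 18 January 2066.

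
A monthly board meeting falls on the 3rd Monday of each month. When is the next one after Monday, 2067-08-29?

2067-09-19

August 2067 starts on a Monday; its first Monday is the 1st, so the 3rd Monday is the 15th — 2067-08-15.
That is not after 2067-08-29, so look at September 2067.
September 2067 starts on a Thursday; its first Monday is the 5th, so the 3rd Monday is the 19th — 2067-09-19.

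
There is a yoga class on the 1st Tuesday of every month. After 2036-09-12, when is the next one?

2036-10-07

September 2036 starts on a Monday, so its 1st Tuesday is 2036-09-02 (1 day in).
That is not after 2036-09-12, so look at October 2036.
October 2036 starts on a Wednesday, so its 1st Tuesday is 2036-10-07 (6 days in).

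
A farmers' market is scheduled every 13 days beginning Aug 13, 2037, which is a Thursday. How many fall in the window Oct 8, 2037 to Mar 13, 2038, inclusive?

12

Occurrences land 13·i days after Aug 13, 2037 for i = 0, 1, 2, …
Oct 8, 2037 is 56 days after the start; 56 ÷ 13 = 4 remainder 4; since the remainder is 4, round up to i = 5. First occurrence in the window: #6 on Oct 17, 2037 (5×13 = 65 days in).
Mar 13, 2038 is 212 days after the start; 212 ÷ 13 = 16 remainder 4. Last occurrence in the window: #17 on Mar 9, 2038.
Occurrences #6 through #17: 12 in total.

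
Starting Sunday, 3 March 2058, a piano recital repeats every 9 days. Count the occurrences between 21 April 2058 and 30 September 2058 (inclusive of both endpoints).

Occurrences land 9·i days after 3 March 2058 for i = 0, 1, 2, …
21 April 2058 is 49 days after the start; 49 ÷ 9 = 5 remainder 4; since the remainder is 4, round up to i = 6. First occurrence in the window: #7 on 26 April 2058 (6×9 = 54 days in).
30 September 2058 is 211 days after the start; 211 ÷ 9 = 23 remainder 4. Last occurrence in the window: #24 on 26 September 2058.
Occurrences #7 through #24: 18 in total.

18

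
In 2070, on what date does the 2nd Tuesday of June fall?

June 2070 begins on a Sunday, so the first Tuesday is June 3 (2 days later).
The 2nd Tuesday is 1 weeks later: 3 + 7 = 10.

June 10, 2070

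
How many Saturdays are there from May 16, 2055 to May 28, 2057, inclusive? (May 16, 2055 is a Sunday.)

106

May 16, 2055 is a Sunday; the first Saturday on or after it is May 22, 2055 (6 days later).
From May 22, 2055 to May 28, 2057: 223 + 366 + 148 = 737 days (rest of 2055, 2056, to May 28, 2057 in 2057).
737 ÷ 7 = 105 full weeks with remainder 2, so 105 more Saturdays after the first → 106.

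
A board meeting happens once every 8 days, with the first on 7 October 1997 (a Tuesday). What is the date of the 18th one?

The 18th occurrence is 17 intervals after the first: 17 × 8 = 136 days after 7 October 1997.
October has 31 days — 24 days to the end of October leaves 112.
November has 30 days (82 left).
December has 31 days (51 left).
January has 31 days (20 left).
20 days into February → 20 February 1998.

20 February 1998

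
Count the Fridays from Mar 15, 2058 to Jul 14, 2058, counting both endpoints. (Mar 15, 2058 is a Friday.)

18

Mar 15, 2058 is a Friday; the first Friday on or after it is Mar 15, 2058.
From Mar 15, 2058 to Jul 14, 2058: 16 + 30 + 31 + 30 + 14 = 121 days (rest of Mar, Apr, May, Jun, Jul).
121 ÷ 7 = 17 full weeks with remainder 2, so 17 more Fridays after the first → 18.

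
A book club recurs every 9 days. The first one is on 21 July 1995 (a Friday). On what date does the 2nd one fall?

30 July 1995

The 2nd occurrence is 1 interval after the first: 1 × 9 = 9 days after 21 July 1995.
9 days later is 30 July 1995.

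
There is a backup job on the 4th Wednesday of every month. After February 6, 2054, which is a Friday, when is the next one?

February 25, 2054

February 2054 starts on a Sunday; its first Wednesday is the 4th, so the 4th Wednesday is the 25th — February 25, 2054.
February 25, 2054 is after February 6, 2054, so that is the next one.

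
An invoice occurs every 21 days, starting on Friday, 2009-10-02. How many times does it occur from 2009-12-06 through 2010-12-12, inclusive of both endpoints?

17

Occurrences land 21·i days after 2009-10-02 for i = 0, 1, 2, …
2009-12-06 is 65 days after the start; 65 ÷ 21 = 3 remainder 2; since the remainder is 2, round up to i = 4. First occurrence in the window: #5 on 2009-12-25 (4×21 = 84 days in).
2010-12-12 is 436 days after the start; 436 ÷ 21 = 20 remainder 16. Last occurrence in the window: #21 on 2010-11-26.
Occurrences #5 through #21: 17 in total.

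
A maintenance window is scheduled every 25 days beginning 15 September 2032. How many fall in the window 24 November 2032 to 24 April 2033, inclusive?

6

Occurrences land 25·i days after 15 September 2032 for i = 0, 1, 2, …
24 November 2032 is 70 days after the start; 70 ÷ 25 = 2 remainder 20; since the remainder is 20, round up to i = 3. First occurrence in the window: #4 on 29 November 2032 (3×25 = 75 days in).
24 April 2033 is 221 days after the start; 221 ÷ 25 = 8 remainder 21. Last occurrence in the window: #9 on 3 April 2033.
Occurrences #4 through #9: 6 in total.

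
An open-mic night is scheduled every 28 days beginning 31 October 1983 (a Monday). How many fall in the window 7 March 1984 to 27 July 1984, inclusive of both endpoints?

5

Occurrences land 28·i days after 31 October 1983 for i = 0, 1, 2, …
7 March 1984 is 128 days after the start; 128 ÷ 28 = 4 remainder 16; since the remainder is 16, round up to i = 5. First occurrence in the window: #6 on 19 March 1984 (5×28 = 140 days in).
27 July 1984 is 270 days after the start; 270 ÷ 28 = 9 remainder 18. Last occurrence in the window: #10 on 9 July 1984.
Occurrences #6 through #10: 5 in total.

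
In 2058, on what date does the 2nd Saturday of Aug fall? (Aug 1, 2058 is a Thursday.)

Aug 10, 2058

Aug 2058 begins on a Thursday, so the first Saturday is Aug 3 (2 days later).
The 2nd Saturday is 1 weeks later: 3 + 7 = 10.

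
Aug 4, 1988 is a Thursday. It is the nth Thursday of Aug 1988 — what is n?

1st

Day 4 falls in week ⌈4/7⌉ of the month.
Days 1–7 hold the 1st Thursday, 8–14 the 2nd, 15–21 the 3rd, 22–28 the 4th, 29–31 the 5th.
4 is in the range for the 1st.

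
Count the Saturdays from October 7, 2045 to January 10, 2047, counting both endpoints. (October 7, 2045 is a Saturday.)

66

October 7, 2045 is a Saturday; the first Saturday on or after it is October 7, 2045.
From October 7, 2045 to January 10, 2047: 85 + 365 + 10 = 460 days (rest of 2045, 2046, to January 10, 2047 in 2047).
460 ÷ 7 = 65 full weeks with remainder 5, so 65 more Saturdays after the first → 66.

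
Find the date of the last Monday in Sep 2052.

The first Monday of Sep 2052 is Sep 2.
Sep 2052 has 30 days. Adding weeks: 2, 9, 16, 23, 30 — the last one ≤ 30 is the 30th.

Sep 30, 2052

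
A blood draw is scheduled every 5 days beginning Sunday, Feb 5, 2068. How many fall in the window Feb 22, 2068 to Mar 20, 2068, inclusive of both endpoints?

5

Occurrences land 5·i days after Feb 5, 2068 for i = 0, 1, 2, …
Feb 22, 2068 is 17 days after the start; 17 ÷ 5 = 3 remainder 2; since the remainder is 2, round up to i = 4. First occurrence in the window: #5 on Feb 25, 2068 (4×5 = 20 days in).
Mar 20, 2068 is 44 days after the start; 44 ÷ 5 = 8 remainder 4. Last occurrence in the window: #9 on Mar 16, 2068.
Occurrences #5 through #9: 5 in total.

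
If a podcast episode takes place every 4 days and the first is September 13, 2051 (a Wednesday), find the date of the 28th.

The 28th occurrence is 27 intervals after the first: 27 × 4 = 108 days after September 13, 2051.
September has 30 days — 17 days to the end of September leaves 91.
October has 31 days (60 left).
November has 30 days (30 left).
30 days into December → December 30, 2051.

December 30, 2051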